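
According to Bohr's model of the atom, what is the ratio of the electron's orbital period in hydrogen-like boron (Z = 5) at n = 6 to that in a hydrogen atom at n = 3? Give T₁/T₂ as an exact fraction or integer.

8/25

T ∝ Z^-2 · n^3
T₁/T₂ = (5/1)^-2 · (6/3)^3 = 8/25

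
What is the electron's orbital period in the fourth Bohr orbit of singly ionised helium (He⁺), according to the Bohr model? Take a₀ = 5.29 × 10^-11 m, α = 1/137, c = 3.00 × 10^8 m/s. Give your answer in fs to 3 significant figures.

r = n²a₀/Z = 4²·5.29 × 10^-11/2 = 4.23 × 10^-10 m
v = Zαc/n = 2·0.00730·3.00 × 10^8/4 = 1.09 × 10^6 m/s
T = 2πr/v = 2.43 × 10^-15 s = 2.43 fs

2.43 fs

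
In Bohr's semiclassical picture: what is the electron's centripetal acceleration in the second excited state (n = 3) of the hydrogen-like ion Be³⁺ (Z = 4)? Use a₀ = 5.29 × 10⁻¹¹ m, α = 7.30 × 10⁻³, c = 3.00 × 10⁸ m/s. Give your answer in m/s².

r = n²a₀/Z = 1.19 × 10⁻¹⁰ m, v = Zαc/n = 2.92 × 10⁶ m/s
a = v²/r = (2.92 × 10⁶)² / 1.19 × 10⁻¹⁰ = 7.16 × 10²² m/s²

7.16 × 10²² m/s²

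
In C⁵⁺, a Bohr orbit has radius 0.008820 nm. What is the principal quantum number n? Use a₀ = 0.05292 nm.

r_n = n²a₀/Z ⇒ n² = rZ/a₀ = 0.008820 × 6 / 0.05292 ≈ 1.00
n = 1

1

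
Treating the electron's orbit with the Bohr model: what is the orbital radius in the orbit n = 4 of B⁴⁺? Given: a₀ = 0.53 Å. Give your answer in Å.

1.7 Å

r_n = n²a₀/Z = 4² × 0.53 / 5
    = 16 × 0.53 / 5 = 1.7 Å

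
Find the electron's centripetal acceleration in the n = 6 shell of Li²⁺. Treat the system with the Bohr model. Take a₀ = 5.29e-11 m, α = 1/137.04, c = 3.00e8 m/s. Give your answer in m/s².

r = n²a₀/Z = 6.35e-10 m, v = Zαc/n = 1.09e6 m/s
a = v²/r = (1.09e6)² / 6.35e-10 = 1.89e21 m/s²

1.89e21 m/s²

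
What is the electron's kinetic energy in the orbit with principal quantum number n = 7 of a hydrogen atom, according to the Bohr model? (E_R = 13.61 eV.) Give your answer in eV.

For a Coulomb orbit the virial theorem gives K = −E_n.
E_n = −E_R·Z²/n², so K = E_R·Z²/n² = 13.61 × 1²/7² = 0.2778 eV

0.2778 eV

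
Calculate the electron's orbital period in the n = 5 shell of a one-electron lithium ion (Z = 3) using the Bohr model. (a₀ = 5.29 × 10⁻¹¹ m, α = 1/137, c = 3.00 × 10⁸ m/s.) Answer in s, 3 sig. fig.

2.11 × 10⁻¹⁵ s

r = n²a₀/Z = 5²·5.29 × 10⁻¹¹/3 = 4.41 × 10⁻¹⁰ m
v = Zαc/n = 3·0.00730·3.00 × 10⁸/5 = 1.31 × 10⁶ m/s
T = 2πr/v = 2.11 × 10⁻¹⁵ s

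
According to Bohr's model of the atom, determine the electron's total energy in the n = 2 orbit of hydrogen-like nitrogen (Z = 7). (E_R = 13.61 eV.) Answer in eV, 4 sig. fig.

E_n = −E_R·Z²/n² = −13.61 × 7²/2² = -166.7 eV

-166.7 eV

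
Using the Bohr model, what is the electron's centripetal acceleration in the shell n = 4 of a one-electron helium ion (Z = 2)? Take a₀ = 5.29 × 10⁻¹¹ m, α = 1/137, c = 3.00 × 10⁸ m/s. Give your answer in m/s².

r = n²a₀/Z = 4.23 × 10⁻¹⁰ m, v = Zαc/n = 1.09 × 10⁶ m/s
a = v²/r = (1.09 × 10⁶)² / 4.23 × 10⁻¹⁰ = 2.83 × 10²¹ m/s²

2.83 × 10²¹ m/s²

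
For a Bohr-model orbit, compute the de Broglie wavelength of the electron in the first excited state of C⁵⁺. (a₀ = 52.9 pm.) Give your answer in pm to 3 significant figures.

The Bohr quantisation condition is nλ = 2πr_n.
r_n = n²a₀/Z = 35.3 pm
λ = 2πr_n/n = 2π·35.3/2 = 111 pm

111 pm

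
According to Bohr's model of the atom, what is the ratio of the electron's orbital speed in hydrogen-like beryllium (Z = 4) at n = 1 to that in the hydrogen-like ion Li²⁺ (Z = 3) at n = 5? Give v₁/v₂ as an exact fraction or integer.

v ∝ Z^1 · n^-1
v₁/v₂ = (4/3)^1 · (1/5)^-1 = 20/3

20/3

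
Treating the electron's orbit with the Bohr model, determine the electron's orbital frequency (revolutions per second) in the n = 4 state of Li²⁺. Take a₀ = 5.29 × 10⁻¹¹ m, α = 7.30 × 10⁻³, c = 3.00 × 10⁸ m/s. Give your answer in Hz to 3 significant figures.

9.27 × 10¹⁴ Hz

r = n²a₀/Z = 2.82 × 10⁻¹⁰ m, v = Zαc/n = 1.64 × 10⁶ m/s
f = v/(2πr) = 9.27 × 10¹⁴ Hz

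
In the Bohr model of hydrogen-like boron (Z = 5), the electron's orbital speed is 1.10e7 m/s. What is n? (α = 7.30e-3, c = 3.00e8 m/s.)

1

v_n = Zαc/n ⇒ n = Zαc/v = 5 × 0.00730 × 3.00e8 / 1.10e7 ≈ 1.00
n = 1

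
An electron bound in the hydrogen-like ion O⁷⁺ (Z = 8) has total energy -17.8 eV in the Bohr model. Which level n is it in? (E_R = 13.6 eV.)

E_n = −E_R Z²/n² ⇒ n² = E_R Z²/(−E_n) = 13.6 × 8² / 17.8 ≈ 48.90
n = 7

7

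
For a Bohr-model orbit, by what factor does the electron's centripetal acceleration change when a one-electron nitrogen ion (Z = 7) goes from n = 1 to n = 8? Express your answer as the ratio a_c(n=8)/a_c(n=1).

1/4096

a_c ∝ Z^3 · n^-4; with Z fixed, a_c ∝ n^-4.
a_c(n=8)/a_c(n=1) = (8/1)^-4 = 1/4096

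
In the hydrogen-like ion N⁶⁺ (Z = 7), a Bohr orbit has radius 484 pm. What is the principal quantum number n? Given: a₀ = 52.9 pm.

r_n = n²a₀/Z ⇒ n² = rZ/a₀ = 484 × 7 / 52.9 ≈ 64.05
n = 8

8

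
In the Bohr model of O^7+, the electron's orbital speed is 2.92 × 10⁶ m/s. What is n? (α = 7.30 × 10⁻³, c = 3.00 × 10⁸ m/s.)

v_n = Zαc/n ⇒ n = Zαc/v = 8 × 0.00730 × 3.00 × 10⁸ / 2.92 × 10⁶ ≈ 6.00
n = 6

6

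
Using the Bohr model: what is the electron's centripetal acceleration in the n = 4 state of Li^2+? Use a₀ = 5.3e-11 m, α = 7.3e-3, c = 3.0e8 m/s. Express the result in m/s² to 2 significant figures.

r = n²a₀/Z = 2.8e-10 m, v = Zαc/n = 1.6e6 m/s
a = v²/r = (1.6e6)² / 2.8e-10 = 9.5e21 m/s²

9.5e21 m/s²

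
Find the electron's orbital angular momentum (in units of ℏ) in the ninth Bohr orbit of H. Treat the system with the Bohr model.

L_n = nℏ, so L/ℏ = n = 9.

9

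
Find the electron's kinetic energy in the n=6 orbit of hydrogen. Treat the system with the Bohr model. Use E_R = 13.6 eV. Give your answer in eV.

0.378 eV

For a Coulomb orbit the virial theorem gives K = −E_n.
E_n = −E_R·Z²/n², so K = E_R·Z²/n² = 13.6 × 1²/6² = 0.378 eV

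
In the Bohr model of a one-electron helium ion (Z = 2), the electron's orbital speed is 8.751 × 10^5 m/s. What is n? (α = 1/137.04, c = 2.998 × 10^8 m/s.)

5

v_n = Zαc/n ⇒ n = Zαc/v = 2 × 0.007297 × 2.998 × 10^8 / 8.751 × 10^5 ≈ 5.00
n = 5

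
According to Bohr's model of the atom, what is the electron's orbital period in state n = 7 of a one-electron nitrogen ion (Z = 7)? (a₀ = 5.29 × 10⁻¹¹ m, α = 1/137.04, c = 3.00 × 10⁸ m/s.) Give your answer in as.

r = n²a₀/Z = 7²·5.29 × 10⁻¹¹/7 = 3.70 × 10⁻¹⁰ m
v = Zαc/n = 7·0.00730·3.00 × 10⁸/7 = 2.19 × 10⁶ m/s
T = 2πr/v = 1.06 × 10⁻¹⁵ s = 1060 as

1060 as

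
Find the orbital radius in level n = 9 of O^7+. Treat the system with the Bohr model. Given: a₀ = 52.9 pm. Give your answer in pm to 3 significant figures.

r_n = n²a₀/Z = 9² × 52.9 / 8
    = 81 × 52.9 / 8 = 536 pm

536 pm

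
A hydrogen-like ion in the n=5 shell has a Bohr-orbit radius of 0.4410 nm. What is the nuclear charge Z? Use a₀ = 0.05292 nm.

r_n = n²a₀/Z ⇒ Z = n²a₀/r = 5² × 0.05292 / 0.4410 ≈ 3.00
Z = 3

3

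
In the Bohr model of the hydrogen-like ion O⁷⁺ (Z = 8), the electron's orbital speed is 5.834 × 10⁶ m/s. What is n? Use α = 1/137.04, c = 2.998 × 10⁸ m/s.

3

v_n = Zαc/n ⇒ n = Zαc/v = 8 × 0.007297 × 2.998 × 10⁸ / 5.834 × 10⁶ ≈ 3.00
n = 3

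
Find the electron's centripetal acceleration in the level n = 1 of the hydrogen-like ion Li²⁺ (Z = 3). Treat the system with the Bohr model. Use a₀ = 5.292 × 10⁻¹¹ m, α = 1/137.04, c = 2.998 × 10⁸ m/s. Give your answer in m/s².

r = n²a₀/Z = 1.764 × 10⁻¹¹ m, v = Zαc/n = 6.563 × 10⁶ m/s
a = v²/r = (6.563 × 10⁶)² / 1.764 × 10⁻¹¹ = 2.442 × 10²⁴ m/s²

2.442 × 10²⁴ m/s²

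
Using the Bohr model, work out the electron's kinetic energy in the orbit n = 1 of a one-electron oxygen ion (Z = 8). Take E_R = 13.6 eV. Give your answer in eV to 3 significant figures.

870 eV

For a Coulomb orbit the virial theorem gives K = −E_n.
E_n = −E_R·Z²/n², so K = E_R·Z²/n² = 13.6 × 8²/1² = 870 eV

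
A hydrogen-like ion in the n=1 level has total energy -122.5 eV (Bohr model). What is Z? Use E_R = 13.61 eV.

E_n = −E_R Z²/n² ⇒ Z² = −E_n n²/E_R = 122.5 × 1² / 13.61 ≈ 9.00
Z = 3

3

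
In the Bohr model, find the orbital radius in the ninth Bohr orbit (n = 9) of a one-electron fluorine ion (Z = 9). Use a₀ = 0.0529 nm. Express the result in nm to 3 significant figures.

0.476 nm

r_n = n²a₀/Z = 9² × 0.0529 / 9
    = 81 × 0.0529 / 9 = 0.476 nm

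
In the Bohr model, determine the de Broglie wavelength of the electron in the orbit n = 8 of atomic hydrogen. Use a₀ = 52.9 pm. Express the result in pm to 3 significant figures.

2660 pm

The Bohr quantisation condition is nλ = 2πr_n.
r_n = n²a₀/Z = 3390 pm
λ = 2πr_n/n = 2π·3390/8 = 2660 pm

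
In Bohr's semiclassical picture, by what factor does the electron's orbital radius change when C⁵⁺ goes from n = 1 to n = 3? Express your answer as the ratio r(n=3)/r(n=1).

r ∝ Z^-1 · n^2; with Z fixed, r ∝ n^2.
r(n=3)/r(n=1) = (3/1)^2 = 9

9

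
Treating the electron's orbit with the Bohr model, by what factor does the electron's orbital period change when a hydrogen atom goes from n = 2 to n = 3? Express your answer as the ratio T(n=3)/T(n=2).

27/8

T ∝ Z^-2 · n^3; with Z fixed, T ∝ n^3.
T(n=3)/T(n=2) = (3/2)^3 = 27/8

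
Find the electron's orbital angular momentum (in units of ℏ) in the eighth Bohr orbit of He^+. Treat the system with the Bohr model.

8

L_n = nℏ, so L/ℏ = n = 8.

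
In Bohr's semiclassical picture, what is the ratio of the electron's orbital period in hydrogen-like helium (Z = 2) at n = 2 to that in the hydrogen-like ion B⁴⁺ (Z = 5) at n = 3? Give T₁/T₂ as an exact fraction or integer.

T ∝ Z^-2 · n^3
T₁/T₂ = (2/5)^-2 · (2/3)^3 = 50/27

50/27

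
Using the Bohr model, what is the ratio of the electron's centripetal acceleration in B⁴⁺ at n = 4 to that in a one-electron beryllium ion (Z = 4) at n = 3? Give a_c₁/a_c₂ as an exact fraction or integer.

10125/16384

a_c ∝ Z^3 · n^-4
a_c₁/a_c₂ = (5/4)^3 · (4/3)^-4 = 10125/16384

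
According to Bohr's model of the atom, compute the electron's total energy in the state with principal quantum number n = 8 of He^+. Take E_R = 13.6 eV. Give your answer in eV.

E_n = −E_R·Z²/n² = −13.6 × 2²/8² = -0.850 eV

-0.850 eV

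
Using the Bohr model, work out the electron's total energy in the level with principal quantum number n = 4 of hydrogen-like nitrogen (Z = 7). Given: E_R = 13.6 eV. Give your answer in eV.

E_n = −E_R·Z²/n² = −13.6 × 7²/4² = -41.6 eV

-41.6 eV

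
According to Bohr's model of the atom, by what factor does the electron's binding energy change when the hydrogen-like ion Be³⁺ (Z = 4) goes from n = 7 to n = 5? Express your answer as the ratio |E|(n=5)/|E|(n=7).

49/25

|E| ∝ Z^2 · n^-2; with Z fixed, |E| ∝ n^-2.
|E|(n=5)/|E|(n=7) = (5/7)^-2 = 49/25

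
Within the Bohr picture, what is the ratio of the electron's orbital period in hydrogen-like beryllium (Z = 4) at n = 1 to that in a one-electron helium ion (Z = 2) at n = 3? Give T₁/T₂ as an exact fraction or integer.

1/108

T ∝ Z^-2 · n^3
T₁/T₂ = (4/2)^-2 · (1/3)^3 = 1/108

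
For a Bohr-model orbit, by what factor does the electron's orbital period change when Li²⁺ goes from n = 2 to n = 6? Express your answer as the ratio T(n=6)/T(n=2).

T ∝ Z^-2 · n^3; with Z fixed, T ∝ n^3.
T(n=6)/T(n=2) = (6/2)^3 = 27

27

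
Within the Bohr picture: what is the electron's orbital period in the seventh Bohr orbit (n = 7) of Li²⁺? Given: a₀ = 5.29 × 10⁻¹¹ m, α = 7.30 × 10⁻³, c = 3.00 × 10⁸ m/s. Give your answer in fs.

5.78 fs

r = n²a₀/Z = 7²·5.29 × 10⁻¹¹/3 = 8.64 × 10⁻¹⁰ m
v = Zαc/n = 3·0.00730·3.00 × 10⁸/7 = 9.39 × 10⁵ m/s
T = 2πr/v = 5.78 × 10⁻¹⁵ s = 5.78 fs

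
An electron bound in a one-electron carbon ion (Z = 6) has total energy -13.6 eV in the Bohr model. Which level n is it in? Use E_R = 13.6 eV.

E_n = −E_R Z²/n² ⇒ n² = E_R Z²/(−E_n) = 13.6 × 6² / 13.6 ≈ 36.00
n = 6

6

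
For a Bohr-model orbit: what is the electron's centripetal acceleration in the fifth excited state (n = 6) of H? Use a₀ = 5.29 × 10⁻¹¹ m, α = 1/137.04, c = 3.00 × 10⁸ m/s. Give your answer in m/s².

6.99 × 10¹⁹ m/s²

r = n²a₀/Z = 1.90 × 10⁻⁹ m, v = Zαc/n = 3.65 × 10⁵ m/s
a = v²/r = (3.65 × 10⁵)² / 1.90 × 10⁻⁹ = 6.99 × 10¹⁹ m/s²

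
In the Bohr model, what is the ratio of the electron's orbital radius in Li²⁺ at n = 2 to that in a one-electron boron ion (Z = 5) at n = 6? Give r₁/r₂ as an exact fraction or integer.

5/27

r ∝ Z^-1 · n^2
r₁/r₂ = (3/5)^-1 · (2/6)^2 = 5/27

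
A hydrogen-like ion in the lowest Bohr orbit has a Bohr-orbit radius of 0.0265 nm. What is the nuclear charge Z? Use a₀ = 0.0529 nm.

2

r_n = n²a₀/Z ⇒ Z = n²a₀/r = 1² × 0.0529 / 0.0265 ≈ 2.00
Z = 2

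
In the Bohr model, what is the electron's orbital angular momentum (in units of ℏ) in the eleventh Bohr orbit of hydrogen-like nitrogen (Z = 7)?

11

L_n = nℏ, so L/ℏ = n = 11.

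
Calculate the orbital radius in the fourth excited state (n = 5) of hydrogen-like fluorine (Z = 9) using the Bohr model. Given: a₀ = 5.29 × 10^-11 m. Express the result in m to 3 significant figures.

r_n = n²a₀/Z = 5² × 5.29 × 10^-11 / 9
    = 25 × 5.29 × 10^-11 / 9 = 1.47 × 10^-10 m

1.47 × 10^-10 m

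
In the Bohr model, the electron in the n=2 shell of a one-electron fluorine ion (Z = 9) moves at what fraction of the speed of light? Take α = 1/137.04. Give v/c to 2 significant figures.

v_n = Zαc/n, so v/c = Zα/n = 9 × 0.0073 / 2 = 0.033

0.033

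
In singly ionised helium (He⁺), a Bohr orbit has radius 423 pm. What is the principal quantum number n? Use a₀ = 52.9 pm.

4

r_n = n²a₀/Z ⇒ n² = rZ/a₀ = 423 × 2 / 52.9 ≈ 15.99
n = 4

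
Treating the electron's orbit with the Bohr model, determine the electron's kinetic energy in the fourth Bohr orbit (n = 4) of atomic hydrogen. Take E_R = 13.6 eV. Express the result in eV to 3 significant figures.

For a Coulomb orbit the virial theorem gives K = −E_n.
E_n = −E_R·Z²/n², so K = E_R·Z²/n² = 13.6 × 1²/4² = 0.850 eV

0.850 eV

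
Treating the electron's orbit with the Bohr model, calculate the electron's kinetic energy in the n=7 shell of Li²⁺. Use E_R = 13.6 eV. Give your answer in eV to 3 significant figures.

For a Coulomb orbit the virial theorem gives K = −E_n.
E_n = −E_R·Z²/n², so K = E_R·Z²/n² = 13.6 × 3²/7² = 2.50 eV

2.50 eV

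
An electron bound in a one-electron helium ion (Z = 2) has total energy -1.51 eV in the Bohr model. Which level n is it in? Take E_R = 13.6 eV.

E_n = −E_R Z²/n² ⇒ n² = E_R Z²/(−E_n) = 13.6 × 2² / 1.51 ≈ 36.03
n = 6

6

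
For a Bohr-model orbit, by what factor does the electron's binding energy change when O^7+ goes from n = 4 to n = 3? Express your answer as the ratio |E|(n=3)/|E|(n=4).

|E| ∝ Z^2 · n^-2; with Z fixed, |E| ∝ n^-2.
|E|(n=3)/|E|(n=4) = (3/4)^-2 = 16/9

16/9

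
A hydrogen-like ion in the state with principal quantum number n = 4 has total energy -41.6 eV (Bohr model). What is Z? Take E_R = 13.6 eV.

E_n = −E_R Z²/n² ⇒ Z² = −E_n n²/E_R = 41.6 × 4² / 13.6 ≈ 48.94
Z = 7

7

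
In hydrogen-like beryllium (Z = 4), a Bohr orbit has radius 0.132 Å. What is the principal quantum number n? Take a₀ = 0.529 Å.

r_n = n²a₀/Z ⇒ n² = rZ/a₀ = 0.132 × 4 / 0.529 ≈ 1.00
n = 1

1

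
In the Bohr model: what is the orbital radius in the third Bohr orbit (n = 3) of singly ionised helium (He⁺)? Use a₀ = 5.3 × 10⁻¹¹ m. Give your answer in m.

2.4 × 10⁻¹⁰ m

r_n = n²a₀/Z = 3² × 5.3 × 10⁻¹¹ / 2
    = 9 × 5.3 × 10⁻¹¹ / 2 = 2.4 × 10⁻¹⁰ m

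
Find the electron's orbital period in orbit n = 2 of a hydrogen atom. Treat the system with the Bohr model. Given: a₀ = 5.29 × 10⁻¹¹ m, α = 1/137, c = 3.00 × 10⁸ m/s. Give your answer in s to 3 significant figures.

r = n²a₀/Z = 2²·5.29 × 10⁻¹¹/1 = 2.12 × 10⁻¹⁰ m
v = Zαc/n = 1·0.00730·3.00 × 10⁸/2 = 1.09 × 10⁶ m/s
T = 2πr/v = 1.21 × 10⁻¹⁵ s

1.21 × 10⁻¹⁵ s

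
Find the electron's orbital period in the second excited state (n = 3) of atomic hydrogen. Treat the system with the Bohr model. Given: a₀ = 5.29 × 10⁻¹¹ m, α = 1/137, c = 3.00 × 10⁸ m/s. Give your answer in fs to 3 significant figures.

4.10 fs

r = n²a₀/Z = 3²·5.29 × 10⁻¹¹/1 = 4.76 × 10⁻¹⁰ m
v = Zαc/n = 1·0.00730·3.00 × 10⁸/3 = 7.30 × 10⁵ m/s
T = 2πr/v = 4.10 × 10⁻¹⁵ s = 4.10 fs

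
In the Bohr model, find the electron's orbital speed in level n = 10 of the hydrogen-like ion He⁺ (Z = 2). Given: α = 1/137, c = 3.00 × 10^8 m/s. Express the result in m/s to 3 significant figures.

v_n = Zαc/n = 2 × 0.00730 × 3.00 × 10^8 / 10
    = 4.38 × 10^5 m/s

4.38 × 10^5 m/s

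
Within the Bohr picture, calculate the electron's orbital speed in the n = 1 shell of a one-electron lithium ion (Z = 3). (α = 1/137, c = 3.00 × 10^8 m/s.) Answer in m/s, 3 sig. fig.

6.57 × 10^6 m/s

v_n = Zαc/n = 3 × 0.00730 × 3.00 × 10^8 / 1
    = 6.57 × 10^6 m/s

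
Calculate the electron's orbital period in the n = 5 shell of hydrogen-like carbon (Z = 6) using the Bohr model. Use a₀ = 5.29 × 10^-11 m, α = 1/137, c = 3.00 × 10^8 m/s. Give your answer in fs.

0.527 fs

r = n²a₀/Z = 5²·5.29 × 10^-11/6 = 2.20 × 10^-10 m
v = Zαc/n = 6·0.00730·3.00 × 10^8/5 = 2.63 × 10^6 m/s
T = 2πr/v = 5.27 × 10^-16 s = 0.527 fs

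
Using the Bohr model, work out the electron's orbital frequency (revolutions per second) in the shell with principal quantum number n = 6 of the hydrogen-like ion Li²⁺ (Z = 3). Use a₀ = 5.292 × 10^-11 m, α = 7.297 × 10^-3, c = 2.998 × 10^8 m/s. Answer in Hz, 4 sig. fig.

r = n²a₀/Z = 6.350 × 10^-10 m, v = Zαc/n = 1.094 × 10^6 m/s
f = v/(2πr) = 2.741 × 10^14 Hz

2.741 × 10^14 Hz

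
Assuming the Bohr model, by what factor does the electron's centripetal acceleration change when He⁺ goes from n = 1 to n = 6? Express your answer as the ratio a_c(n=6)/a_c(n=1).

1/1296

a_c ∝ Z^3 · n^-4; with Z fixed, a_c ∝ n^-4.
a_c(n=6)/a_c(n=1) = (6/1)^-4 = 1/1296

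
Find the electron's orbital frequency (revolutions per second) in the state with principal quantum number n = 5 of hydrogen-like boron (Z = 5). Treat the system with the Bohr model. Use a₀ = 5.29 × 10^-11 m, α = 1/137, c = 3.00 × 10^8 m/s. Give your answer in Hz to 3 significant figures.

r = n²a₀/Z = 2.64 × 10^-10 m, v = Zαc/n = 2.19 × 10^6 m/s
f = v/(2πr) = 1.32 × 10^15 Hz

1.32 × 10^15 Hz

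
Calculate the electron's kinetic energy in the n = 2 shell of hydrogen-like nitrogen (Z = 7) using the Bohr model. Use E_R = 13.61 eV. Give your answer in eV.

166.7 eV

For a Coulomb orbit the virial theorem gives K = −E_n.
E_n = −E_R·Z²/n², so K = E_R·Z²/n² = 13.61 × 7²/2² = 166.7 eV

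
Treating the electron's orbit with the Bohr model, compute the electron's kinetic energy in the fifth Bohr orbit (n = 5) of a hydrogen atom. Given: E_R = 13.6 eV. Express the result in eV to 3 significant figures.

0.544 eV

For a Coulomb orbit the virial theorem gives K = −E_n.
E_n = −E_R·Z²/n², so K = E_R·Z²/n² = 13.6 × 1²/5² = 0.544 eV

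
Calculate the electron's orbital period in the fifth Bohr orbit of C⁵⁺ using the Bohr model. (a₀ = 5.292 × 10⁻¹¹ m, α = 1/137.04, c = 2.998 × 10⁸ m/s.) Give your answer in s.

r = n²a₀/Z = 5²·5.292 × 10⁻¹¹/6 = 2.205 × 10⁻¹⁰ m
v = Zαc/n = 6·0.007297·2.998 × 10⁸/5 = 2.625 × 10⁶ m/s
T = 2πr/v = 5.277 × 10⁻¹⁶ s

5.277 × 10⁻¹⁶ s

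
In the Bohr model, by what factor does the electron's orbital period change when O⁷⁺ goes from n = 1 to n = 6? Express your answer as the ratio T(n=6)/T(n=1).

T ∝ Z^-2 · n^3; with Z fixed, T ∝ n^3.
T(n=6)/T(n=1) = (6/1)^3 = 216

216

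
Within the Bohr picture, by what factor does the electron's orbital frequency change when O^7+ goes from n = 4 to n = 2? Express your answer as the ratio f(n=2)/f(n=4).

f ∝ Z^2 · n^-3; with Z fixed, f ∝ n^-3.
f(n=2)/f(n=4) = (2/4)^-3 = 8

8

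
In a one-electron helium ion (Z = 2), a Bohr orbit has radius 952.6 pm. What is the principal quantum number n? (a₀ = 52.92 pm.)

6

r_n = n²a₀/Z ⇒ n² = rZ/a₀ = 952.6 × 2 / 52.92 ≈ 36.00
n = 6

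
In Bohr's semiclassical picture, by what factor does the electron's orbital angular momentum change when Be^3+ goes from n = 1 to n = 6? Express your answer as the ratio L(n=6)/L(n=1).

6

L = nℏ depends only on n, so L ∝ n.
L(n=6)/L(n=1) = (6/1)^1 = 6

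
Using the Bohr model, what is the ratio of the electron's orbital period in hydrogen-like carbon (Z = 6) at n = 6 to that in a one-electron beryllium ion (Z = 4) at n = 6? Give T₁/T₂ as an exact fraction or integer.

4/9

T ∝ Z^-2 · n^3
T₁/T₂ = (6/4)^-2 · (6/6)^3 = 4/9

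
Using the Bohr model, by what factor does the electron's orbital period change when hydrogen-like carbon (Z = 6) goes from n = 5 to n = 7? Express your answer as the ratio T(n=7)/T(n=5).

T ∝ Z^-2 · n^3; with Z fixed, T ∝ n^3.
T(n=7)/T(n=5) = (7/5)^3 = 343/125

343/125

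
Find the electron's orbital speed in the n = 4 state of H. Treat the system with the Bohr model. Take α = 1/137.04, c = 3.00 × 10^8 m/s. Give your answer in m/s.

5.47 × 10^5 m/s

v_n = Zαc/n = 1 × 0.00730 × 3.00 × 10^8 / 4
    = 5.47 × 10^5 m/s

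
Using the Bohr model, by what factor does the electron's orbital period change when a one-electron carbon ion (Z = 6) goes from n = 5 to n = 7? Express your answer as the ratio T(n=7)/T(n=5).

343/125

T ∝ Z^-2 · n^3; with Z fixed, T ∝ n^3.
T(n=7)/T(n=5) = (7/5)^3 = 343/125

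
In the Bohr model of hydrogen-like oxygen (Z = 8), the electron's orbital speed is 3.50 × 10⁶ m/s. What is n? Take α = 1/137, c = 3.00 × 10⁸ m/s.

v_n = Zαc/n ⇒ n = Zαc/v = 8 × 0.00730 × 3.00 × 10⁸ / 3.50 × 10⁶ ≈ 5.01
n = 5

5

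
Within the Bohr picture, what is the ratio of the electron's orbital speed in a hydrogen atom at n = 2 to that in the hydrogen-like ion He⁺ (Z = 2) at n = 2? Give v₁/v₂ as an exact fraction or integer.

v ∝ Z^1 · n^-1
v₁/v₂ = (1/2)^1 · (2/2)^-1 = 1/2

1/2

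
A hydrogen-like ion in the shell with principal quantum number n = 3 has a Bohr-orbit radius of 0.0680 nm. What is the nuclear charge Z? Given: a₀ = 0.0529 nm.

r_n = n²a₀/Z ⇒ Z = n²a₀/r = 3² × 0.0529 / 0.0680 ≈ 7.00
Z = 7

7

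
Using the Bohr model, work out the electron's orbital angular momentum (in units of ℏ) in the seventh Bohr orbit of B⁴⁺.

L_n = nℏ, so L/ℏ = n = 7.

7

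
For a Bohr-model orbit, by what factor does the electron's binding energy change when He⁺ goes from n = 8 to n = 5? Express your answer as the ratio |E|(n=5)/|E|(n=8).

64/25

|E| ∝ Z^2 · n^-2; with Z fixed, |E| ∝ n^-2.
|E|(n=5)/|E|(n=8) = (5/8)^-2 = 64/25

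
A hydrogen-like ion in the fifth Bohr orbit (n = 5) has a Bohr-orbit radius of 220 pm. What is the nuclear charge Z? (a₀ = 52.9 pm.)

r_n = n²a₀/Z ⇒ Z = n²a₀/r = 5² × 52.9 / 220 ≈ 6.01
Z = 6

6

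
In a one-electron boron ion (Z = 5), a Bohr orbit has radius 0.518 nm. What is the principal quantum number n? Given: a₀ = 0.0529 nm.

r_n = n²a₀/Z ⇒ n² = rZ/a₀ = 0.518 × 5 / 0.0529 ≈ 48.96
n = 7

7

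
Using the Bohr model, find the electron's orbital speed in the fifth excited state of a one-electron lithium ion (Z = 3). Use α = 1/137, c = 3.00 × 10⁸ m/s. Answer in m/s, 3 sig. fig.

1.09 × 10⁶ m/s

v_n = Zαc/n = 3 × 0.00730 × 3.00 × 10⁸ / 6
    = 1.09 × 10⁶ m/s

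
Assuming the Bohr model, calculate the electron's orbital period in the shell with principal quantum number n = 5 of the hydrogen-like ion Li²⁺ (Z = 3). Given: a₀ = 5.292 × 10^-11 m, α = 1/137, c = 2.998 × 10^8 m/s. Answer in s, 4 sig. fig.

2.110 × 10^-15 s

r = n²a₀/Z = 5²·5.292 × 10^-11/3 = 4.410 × 10^-10 m
v = Zαc/n = 3·0.007299·2.998 × 10^8/5 = 1.313 × 10^6 m/s
T = 2πr/v = 2.110 × 10^-15 s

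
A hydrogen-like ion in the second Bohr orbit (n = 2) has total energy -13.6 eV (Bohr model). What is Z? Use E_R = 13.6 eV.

2

E_n = −E_R Z²/n² ⇒ Z² = −E_n n²/E_R = 13.6 × 2² / 13.6 ≈ 4.00
Z = 2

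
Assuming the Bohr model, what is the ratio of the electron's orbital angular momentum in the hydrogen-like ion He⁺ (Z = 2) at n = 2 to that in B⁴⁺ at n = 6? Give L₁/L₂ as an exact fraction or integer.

1/3

L = nℏ is independent of Z.
L₁/L₂ = n₁/n₂ = 2/6 = 1/3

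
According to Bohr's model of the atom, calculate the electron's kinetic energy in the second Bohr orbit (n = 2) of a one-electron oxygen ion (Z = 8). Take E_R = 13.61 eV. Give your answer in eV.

217.8 eV

For a Coulomb orbit the virial theorem gives K = −E_n.
E_n = −E_R·Z²/n², so K = E_R·Z²/n² = 13.61 × 8²/2² = 217.8 eV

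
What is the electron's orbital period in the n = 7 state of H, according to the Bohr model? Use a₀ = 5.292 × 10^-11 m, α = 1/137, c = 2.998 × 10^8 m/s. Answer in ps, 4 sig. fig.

r = n²a₀/Z = 7²·5.292 × 10^-11/1 = 2.593 × 10^-9 m
v = Zαc/n = 1·0.007299·2.998 × 10^8/7 = 3.126 × 10^5 m/s
T = 2πr/v = 5.212 × 10^-14 s = 0.05212 ps

0.05212 ps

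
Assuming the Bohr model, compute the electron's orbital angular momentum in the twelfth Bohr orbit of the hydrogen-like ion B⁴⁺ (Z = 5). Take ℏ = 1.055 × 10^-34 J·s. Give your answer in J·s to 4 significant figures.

L_n = nℏ = 12 × 1.055 × 10^-34 = 1.266 × 10^-33 J·s

1.266 × 10^-33 J·s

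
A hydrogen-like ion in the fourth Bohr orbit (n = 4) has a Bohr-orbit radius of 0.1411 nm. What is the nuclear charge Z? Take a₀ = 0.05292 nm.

6

r_n = n²a₀/Z ⇒ Z = n²a₀/r = 4² × 0.05292 / 0.1411 ≈ 6.00
Z = 6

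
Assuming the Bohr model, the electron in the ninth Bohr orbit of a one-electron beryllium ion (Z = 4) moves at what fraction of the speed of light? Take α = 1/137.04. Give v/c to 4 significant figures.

v_n = Zαc/n, so v/c = Zα/n = 4 × 0.007297 / 9 = 0.003243

0.003243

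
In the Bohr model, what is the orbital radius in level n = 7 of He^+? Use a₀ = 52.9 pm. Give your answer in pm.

r_n = n²a₀/Z = 7² × 52.9 / 2
    = 49 × 52.9 / 2 = 1300 pm

1300 pm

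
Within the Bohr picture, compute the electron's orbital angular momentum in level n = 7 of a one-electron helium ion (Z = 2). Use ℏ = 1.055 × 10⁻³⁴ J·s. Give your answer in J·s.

7.385 × 10⁻³⁴ J·s

L_n = nℏ = 7 × 1.055 × 10⁻³⁴ = 7.385 × 10⁻³⁴ J·s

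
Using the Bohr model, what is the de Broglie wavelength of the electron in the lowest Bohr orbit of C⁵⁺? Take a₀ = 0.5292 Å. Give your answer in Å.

0.5542 Å

The Bohr quantisation condition is nλ = 2πr_n.
r_n = n²a₀/Z = 0.08820 Å
λ = 2πr_n/n = 2π·0.08820/1 = 0.5542 Å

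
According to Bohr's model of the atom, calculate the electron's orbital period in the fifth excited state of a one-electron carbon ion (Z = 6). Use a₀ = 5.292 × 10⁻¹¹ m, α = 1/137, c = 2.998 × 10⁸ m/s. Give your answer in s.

r = n²a₀/Z = 6²·5.292 × 10⁻¹¹/6 = 3.175 × 10⁻¹⁰ m
v = Zαc/n = 6·0.007299·2.998 × 10⁸/6 = 2.188 × 10⁶ m/s
T = 2πr/v = 9.117 × 10⁻¹⁶ s

9.117 × 10⁻¹⁶ s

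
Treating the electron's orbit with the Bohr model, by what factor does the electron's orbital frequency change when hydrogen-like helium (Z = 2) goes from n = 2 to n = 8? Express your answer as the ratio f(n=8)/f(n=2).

f ∝ Z^2 · n^-3; with Z fixed, f ∝ n^-3.
f(n=8)/f(n=2) = (8/2)^-3 = 1/64

1/64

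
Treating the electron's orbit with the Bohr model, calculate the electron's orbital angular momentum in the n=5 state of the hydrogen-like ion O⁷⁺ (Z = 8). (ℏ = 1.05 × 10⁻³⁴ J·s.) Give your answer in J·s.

5.25 × 10⁻³⁴ J·s

L_n = nℏ = 5 × 1.05 × 10⁻³⁴ = 5.25 × 10⁻³⁴ J·s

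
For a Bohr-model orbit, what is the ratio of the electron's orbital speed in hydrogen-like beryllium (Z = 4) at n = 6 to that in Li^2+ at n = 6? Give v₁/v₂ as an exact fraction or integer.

v ∝ Z^1 · n^-1
v₁/v₂ = (4/3)^1 · (6/6)^-1 = 4/3

4/3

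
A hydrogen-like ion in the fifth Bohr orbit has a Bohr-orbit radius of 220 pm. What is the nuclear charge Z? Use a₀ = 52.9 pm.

6

r_n = n²a₀/Z ⇒ Z = n²a₀/r = 5² × 52.9 / 220 ≈ 6.01
Z = 6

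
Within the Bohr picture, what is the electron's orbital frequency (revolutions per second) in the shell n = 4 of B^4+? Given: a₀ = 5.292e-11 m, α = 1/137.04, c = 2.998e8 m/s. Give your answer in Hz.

r = n²a₀/Z = 1.693e-10 m, v = Zαc/n = 2.735e6 m/s
f = v/(2πr) = 2.570e15 Hz

2.570e15 Hz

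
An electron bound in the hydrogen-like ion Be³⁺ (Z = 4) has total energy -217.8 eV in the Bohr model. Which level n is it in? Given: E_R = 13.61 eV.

1

E_n = −E_R Z²/n² ⇒ n² = E_R Z²/(−E_n) = 13.61 × 4² / 217.8 ≈ 1.00
n = 1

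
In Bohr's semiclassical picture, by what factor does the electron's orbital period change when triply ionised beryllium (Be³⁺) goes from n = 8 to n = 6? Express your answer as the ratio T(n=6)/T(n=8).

27/64

T ∝ Z^-2 · n^3; with Z fixed, T ∝ n^3.
T(n=6)/T(n=8) = (6/8)^3 = 27/64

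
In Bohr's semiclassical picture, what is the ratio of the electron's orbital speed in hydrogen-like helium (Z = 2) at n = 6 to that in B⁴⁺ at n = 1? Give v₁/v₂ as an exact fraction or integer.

v ∝ Z^1 · n^-1
v₁/v₂ = (2/5)^1 · (6/1)^-1 = 1/15

1/15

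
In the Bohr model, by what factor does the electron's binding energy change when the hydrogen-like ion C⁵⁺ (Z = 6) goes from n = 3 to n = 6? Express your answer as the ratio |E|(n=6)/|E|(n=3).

1/4

|E| ∝ Z^2 · n^-2; with Z fixed, |E| ∝ n^-2.
|E|(n=6)/|E|(n=3) = (6/3)^-2 = 1/4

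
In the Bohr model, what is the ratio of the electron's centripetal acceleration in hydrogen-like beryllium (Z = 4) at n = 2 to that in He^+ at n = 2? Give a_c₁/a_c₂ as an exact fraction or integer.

8

a_c ∝ Z^3 · n^-4
a_c₁/a_c₂ = (4/2)^3 · (2/2)^-4 = 8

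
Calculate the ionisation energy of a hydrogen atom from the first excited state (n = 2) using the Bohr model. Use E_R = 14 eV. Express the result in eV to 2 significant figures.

3.5 eV

E_n = −E_R·Z²/n² = −14 × 1²/2² eV = -3.5 eV
Ionisation energy = −E_n = 3.5 eV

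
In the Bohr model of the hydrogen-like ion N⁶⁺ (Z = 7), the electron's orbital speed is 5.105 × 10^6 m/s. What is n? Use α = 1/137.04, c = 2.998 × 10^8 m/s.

3

v_n = Zαc/n ⇒ n = Zαc/v = 7 × 0.007297 × 2.998 × 10^8 / 5.105 × 10^6 ≈ 3.00
n = 3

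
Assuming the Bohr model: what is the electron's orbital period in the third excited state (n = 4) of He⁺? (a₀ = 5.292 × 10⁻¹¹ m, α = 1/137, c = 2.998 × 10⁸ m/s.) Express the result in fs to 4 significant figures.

r = n²a₀/Z = 4²·5.292 × 10⁻¹¹/2 = 4.234 × 10⁻¹⁰ m
v = Zαc/n = 2·0.007299·2.998 × 10⁸/4 = 1.094 × 10⁶ m/s
T = 2πr/v = 2.431 × 10⁻¹⁵ s = 2.431 fs

2.431 fs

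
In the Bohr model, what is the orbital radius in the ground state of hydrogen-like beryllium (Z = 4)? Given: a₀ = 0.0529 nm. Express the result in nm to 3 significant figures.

r_n = n²a₀/Z = 1² × 0.0529 / 4
    = 1 × 0.0529 / 4 = 0.0132 nm

0.0132 nm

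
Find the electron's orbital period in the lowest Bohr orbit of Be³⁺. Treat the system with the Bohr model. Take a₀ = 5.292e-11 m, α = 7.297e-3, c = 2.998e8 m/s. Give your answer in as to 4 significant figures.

9.500 as

r = n²a₀/Z = 1²·5.292e-11/4 = 1.323e-11 m
v = Zαc/n = 4·0.007297·2.998e8/1 = 8.751e6 m/s
T = 2πr/v = 9.500e-18 s = 9.500 as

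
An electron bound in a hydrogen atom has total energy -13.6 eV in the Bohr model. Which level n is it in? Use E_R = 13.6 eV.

E_n = −E_R Z²/n² ⇒ n² = E_R Z²/(−E_n) = 13.6 × 1² / 13.6 ≈ 1.00
n = 1

1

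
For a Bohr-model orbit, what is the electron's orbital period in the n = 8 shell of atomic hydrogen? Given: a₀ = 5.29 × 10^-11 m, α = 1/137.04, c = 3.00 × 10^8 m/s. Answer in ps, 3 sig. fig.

0.0777 ps

r = n²a₀/Z = 8²·5.29 × 10^-11/1 = 3.39 × 10^-9 m
v = Zαc/n = 1·0.00730·3.00 × 10^8/8 = 2.74 × 10^5 m/s
T = 2πr/v = 7.77 × 10^-14 s = 0.0777 ps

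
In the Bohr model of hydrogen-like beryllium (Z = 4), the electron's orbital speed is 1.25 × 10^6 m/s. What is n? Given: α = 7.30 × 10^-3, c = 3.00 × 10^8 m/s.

7

v_n = Zαc/n ⇒ n = Zαc/v = 4 × 0.00730 × 3.00 × 10^8 / 1.25 × 10^6 ≈ 7.01
n = 7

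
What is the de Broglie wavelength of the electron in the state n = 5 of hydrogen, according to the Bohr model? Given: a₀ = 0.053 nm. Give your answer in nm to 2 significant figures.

The Bohr quantisation condition is nλ = 2πr_n.
r_n = n²a₀/Z = 1.3 nm
λ = 2πr_n/n = 2π·1.3/5 = 1.7 nm

1.7 nm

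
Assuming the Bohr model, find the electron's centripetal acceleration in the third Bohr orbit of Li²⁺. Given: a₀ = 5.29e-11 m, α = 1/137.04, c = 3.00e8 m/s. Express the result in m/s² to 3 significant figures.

3.02e22 m/s²

r = n²a₀/Z = 1.59e-10 m, v = Zαc/n = 2.19e6 m/s
a = v²/r = (2.19e6)² / 1.59e-10 = 3.02e22 m/s²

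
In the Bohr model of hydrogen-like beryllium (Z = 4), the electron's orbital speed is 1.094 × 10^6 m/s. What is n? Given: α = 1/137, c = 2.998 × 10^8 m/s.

8

v_n = Zαc/n ⇒ n = Zαc/v = 4 × 0.007299 × 2.998 × 10^8 / 1.094 × 10^6 ≈ 8.00
n = 8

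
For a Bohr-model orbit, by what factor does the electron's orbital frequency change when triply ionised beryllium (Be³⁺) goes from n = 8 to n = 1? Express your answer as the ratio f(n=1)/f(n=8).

512

f ∝ Z^2 · n^-3; with Z fixed, f ∝ n^-3.
f(n=1)/f(n=8) = (1/8)^-3 = 512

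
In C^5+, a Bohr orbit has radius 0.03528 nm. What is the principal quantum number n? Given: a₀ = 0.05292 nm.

2

r_n = n²a₀/Z ⇒ n² = rZ/a₀ = 0.03528 × 6 / 0.05292 ≈ 4.00
n = 2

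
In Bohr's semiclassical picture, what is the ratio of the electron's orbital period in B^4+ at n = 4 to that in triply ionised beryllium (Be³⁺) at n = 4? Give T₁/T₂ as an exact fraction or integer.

16/25

T ∝ Z^-2 · n^3
T₁/T₂ = (5/4)^-2 · (4/4)^3 = 16/25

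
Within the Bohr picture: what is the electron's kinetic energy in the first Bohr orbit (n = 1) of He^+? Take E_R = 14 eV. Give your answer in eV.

56 eV

For a Coulomb orbit the virial theorem gives K = −E_n.
E_n = −E_R·Z²/n², so K = E_R·Z²/n² = 14 × 2²/1² = 56 eV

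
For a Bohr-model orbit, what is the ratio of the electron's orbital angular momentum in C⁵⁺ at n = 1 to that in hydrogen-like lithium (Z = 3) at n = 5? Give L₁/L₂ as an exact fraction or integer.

L = nℏ is independent of Z.
L₁/L₂ = n₁/n₂ = 1/5 = 1/5

1/5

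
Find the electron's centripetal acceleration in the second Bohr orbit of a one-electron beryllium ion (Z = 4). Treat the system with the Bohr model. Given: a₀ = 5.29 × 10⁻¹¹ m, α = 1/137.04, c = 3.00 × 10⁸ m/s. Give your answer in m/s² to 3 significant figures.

r = n²a₀/Z = 5.29 × 10⁻¹¹ m, v = Zαc/n = 4.38 × 10⁶ m/s
a = v²/r = (4.38 × 10⁶)² / 5.29 × 10⁻¹¹ = 3.62 × 10²³ m/s²

3.62 × 10²³ m/s²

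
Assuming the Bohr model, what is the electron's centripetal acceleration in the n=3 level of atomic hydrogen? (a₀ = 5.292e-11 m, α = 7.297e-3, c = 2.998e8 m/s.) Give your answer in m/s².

1.116e21 m/s²

r = n²a₀/Z = 4.763e-10 m, v = Zαc/n = 7.292e5 m/s
a = v²/r = (7.292e5)² / 4.763e-10 = 1.116e21 m/s²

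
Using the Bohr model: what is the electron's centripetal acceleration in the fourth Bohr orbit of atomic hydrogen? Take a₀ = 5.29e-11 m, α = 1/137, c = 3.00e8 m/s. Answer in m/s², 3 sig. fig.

3.54e20 m/s²

r = n²a₀/Z = 8.46e-10 m, v = Zαc/n = 5.47e5 m/s
a = v²/r = (5.47e5)² / 8.46e-10 = 3.54e20 m/s²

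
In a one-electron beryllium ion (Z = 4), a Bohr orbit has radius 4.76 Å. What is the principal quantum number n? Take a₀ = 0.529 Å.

6

r_n = n²a₀/Z ⇒ n² = rZ/a₀ = 4.76 × 4 / 0.529 ≈ 35.99
n = 6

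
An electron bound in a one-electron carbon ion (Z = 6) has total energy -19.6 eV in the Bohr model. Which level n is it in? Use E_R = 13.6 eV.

5

E_n = −E_R Z²/n² ⇒ n² = E_R Z²/(−E_n) = 13.6 × 6² / 19.6 ≈ 24.98
n = 5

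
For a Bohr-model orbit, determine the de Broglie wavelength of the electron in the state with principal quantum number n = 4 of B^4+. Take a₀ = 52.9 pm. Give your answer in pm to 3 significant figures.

266 pm

The Bohr quantisation condition is nλ = 2πr_n.
r_n = n²a₀/Z = 169 pm
λ = 2πr_n/n = 2π·169/4 = 266 pm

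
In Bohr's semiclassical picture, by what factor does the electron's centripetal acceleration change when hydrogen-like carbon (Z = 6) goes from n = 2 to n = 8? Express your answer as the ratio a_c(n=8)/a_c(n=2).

a_c ∝ Z^3 · n^-4; with Z fixed, a_c ∝ n^-4.
a_c(n=8)/a_c(n=2) = (8/2)^-4 = 1/256

1/256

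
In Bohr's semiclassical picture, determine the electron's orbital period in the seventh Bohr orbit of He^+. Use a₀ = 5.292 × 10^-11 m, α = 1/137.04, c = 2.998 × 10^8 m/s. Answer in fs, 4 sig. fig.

13.03 fs

r = n²a₀/Z = 7²·5.292 × 10^-11/2 = 1.297 × 10^-9 m
v = Zαc/n = 2·0.007297·2.998 × 10^8/7 = 6.251 × 10^5 m/s
T = 2πr/v = 1.303 × 10^-14 s = 13.03 fs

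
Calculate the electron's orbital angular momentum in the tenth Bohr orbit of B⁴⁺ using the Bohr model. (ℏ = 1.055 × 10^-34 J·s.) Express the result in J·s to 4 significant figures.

L_n = nℏ = 10 × 1.055 × 10^-34 = 1.055 × 10^-33 J·s

1.055 × 10^-33 J·s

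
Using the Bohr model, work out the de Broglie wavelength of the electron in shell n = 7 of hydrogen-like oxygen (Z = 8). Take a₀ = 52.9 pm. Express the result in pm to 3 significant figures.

The Bohr quantisation condition is nλ = 2πr_n.
r_n = n²a₀/Z = 324 pm
λ = 2πr_n/n = 2π·324/7 = 291 pm

291 pm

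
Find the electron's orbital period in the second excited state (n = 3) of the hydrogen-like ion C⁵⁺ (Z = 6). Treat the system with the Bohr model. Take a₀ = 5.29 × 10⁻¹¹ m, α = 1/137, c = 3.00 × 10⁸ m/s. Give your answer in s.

1.14 × 10⁻¹⁶ s

r = n²a₀/Z = 3²·5.29 × 10⁻¹¹/6 = 7.94 × 10⁻¹¹ m
v = Zαc/n = 6·0.00730·3.00 × 10⁸/3 = 4.38 × 10⁶ m/s
T = 2πr/v = 1.14 × 10⁻¹⁶ s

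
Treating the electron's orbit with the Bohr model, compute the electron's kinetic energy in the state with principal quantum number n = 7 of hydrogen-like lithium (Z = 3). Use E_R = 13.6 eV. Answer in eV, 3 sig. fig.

For a Coulomb orbit the virial theorem gives K = −E_n.
E_n = −E_R·Z²/n², so K = E_R·Z²/n² = 13.6 × 3²/7² = 2.50 eV

2.50 eV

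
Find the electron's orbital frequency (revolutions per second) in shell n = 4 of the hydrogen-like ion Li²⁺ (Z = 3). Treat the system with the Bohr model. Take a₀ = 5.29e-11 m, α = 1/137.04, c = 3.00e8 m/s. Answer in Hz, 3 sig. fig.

9.26e14 Hz

r = n²a₀/Z = 2.82e-10 m, v = Zαc/n = 1.64e6 m/s
f = v/(2πr) = 9.26e14 Hz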